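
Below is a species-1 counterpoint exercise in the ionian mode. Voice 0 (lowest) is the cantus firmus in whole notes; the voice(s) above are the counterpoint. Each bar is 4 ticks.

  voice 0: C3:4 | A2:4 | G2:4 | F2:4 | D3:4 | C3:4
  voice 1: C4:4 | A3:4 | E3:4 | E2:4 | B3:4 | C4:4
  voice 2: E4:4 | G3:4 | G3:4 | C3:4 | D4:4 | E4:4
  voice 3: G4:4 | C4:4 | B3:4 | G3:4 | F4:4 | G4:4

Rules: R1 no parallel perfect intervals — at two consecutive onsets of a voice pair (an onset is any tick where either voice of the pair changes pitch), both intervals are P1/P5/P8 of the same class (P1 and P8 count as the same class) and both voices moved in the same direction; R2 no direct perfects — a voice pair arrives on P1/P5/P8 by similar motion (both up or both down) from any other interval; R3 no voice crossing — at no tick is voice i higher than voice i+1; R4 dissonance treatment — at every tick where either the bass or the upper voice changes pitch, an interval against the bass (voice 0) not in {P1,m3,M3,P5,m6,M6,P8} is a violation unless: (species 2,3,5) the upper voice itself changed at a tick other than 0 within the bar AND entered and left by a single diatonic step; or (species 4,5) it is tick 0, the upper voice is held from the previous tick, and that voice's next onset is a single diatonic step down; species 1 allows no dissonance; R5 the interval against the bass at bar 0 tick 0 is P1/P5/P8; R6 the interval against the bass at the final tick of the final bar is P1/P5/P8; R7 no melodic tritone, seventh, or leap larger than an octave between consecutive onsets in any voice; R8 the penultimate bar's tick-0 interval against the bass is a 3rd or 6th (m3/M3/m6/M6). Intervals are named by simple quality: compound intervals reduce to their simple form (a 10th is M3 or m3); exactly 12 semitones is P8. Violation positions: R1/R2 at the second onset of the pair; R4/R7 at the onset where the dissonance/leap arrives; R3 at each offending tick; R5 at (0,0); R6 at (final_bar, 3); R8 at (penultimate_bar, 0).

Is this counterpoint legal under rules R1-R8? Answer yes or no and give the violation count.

No (23 violations)

bar 0: v0=C3 v1=C4 v2=E4 v3=G4 (P5)
bar 1: v0=A2 v1=A3 v2=G3 v3=C4 (m3)
bar 2: v0=G2 v1=E3 v2=G3 v3=B3 (M3)
bar 3: v0=F2 v1=E2 v2=C3 v3=G3 (M2)
bar 4: v0=D3 v1=B3 v2=D4 v3=F4 (m3)
bar 5: v0=C3 v1=C4 v2=E4 v3=G4 (P5)
  R5 @ bar0.0: opens on M3
  R1 @ bar1.0: C3/C4 P8 -> A2/A3 P8 similar
  R3 @ bar1.0: A3 above G3
  R4 @ bar1.0: A2/G3 m7 untreated
  R3 @ bar1.1: A3 above G3
  R3 @ bar1.2: A3 above G3
  R3 @ bar1.3: A3 above G3
  R2 @ bar2.0: A3/C4 m3 -> E3/B3 P5 similar
  R2 @ bar3.0: G2/G3 P8 -> F2/C3 P5 similar
  R2 @ bar3.0: G3/B3 M3 -> C3/G3 P5 similar
  R3 @ bar3.0: F2 above E2
  R4 @ bar3.0: F2/E2 m2 untreated
  R4 @ bar3.0: F2/G3 M2 untreated
  R3 @ bar3.1: F2 above E2
  R3 @ bar3.2: F2 above E2
  R3 @ bar3.3: F2 above E2
  R2 @ bar4.0: F2/C3 P5 -> D3/D4 P8 similar
  R7 @ bar4.0: E2->B3 leap 19st
  R7 @ bar4.0: C3->D4 leap 14st
  R7 @ bar4.0: G3->F4 leap 10st
  R8 @ bar4.0: penult P8 not 3rd/6th
  R2 @ bar5.0: B3/F4 TT -> C4/G4 P5 similar
  R6 @ bar5.3: closes on M3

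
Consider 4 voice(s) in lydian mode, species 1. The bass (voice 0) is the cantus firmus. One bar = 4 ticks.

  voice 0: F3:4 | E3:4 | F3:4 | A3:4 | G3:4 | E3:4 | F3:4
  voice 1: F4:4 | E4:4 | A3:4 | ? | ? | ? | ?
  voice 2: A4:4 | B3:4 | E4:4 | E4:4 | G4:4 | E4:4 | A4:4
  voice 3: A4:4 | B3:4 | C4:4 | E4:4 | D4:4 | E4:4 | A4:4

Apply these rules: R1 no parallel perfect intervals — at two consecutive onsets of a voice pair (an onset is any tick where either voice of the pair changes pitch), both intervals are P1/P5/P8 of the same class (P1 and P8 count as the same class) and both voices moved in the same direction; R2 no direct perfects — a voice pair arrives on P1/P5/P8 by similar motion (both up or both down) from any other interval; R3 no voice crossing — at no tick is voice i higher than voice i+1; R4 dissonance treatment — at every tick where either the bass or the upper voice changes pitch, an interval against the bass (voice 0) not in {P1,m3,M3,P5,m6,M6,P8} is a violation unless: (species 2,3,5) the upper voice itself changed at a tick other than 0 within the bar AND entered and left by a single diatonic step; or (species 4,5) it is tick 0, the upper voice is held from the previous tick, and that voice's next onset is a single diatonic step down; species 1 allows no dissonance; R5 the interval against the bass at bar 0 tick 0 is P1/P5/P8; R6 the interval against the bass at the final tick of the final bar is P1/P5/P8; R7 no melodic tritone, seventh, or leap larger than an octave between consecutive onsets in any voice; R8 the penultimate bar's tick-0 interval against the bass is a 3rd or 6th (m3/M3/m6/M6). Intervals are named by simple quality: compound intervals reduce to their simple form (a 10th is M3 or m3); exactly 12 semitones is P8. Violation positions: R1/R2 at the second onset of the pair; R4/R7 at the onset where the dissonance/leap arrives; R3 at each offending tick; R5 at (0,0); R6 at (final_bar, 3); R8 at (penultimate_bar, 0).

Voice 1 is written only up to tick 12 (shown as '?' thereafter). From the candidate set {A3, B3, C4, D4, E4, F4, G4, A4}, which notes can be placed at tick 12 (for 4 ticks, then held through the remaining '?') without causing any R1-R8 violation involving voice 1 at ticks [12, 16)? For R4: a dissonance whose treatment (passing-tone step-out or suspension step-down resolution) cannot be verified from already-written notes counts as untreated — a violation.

{A3, C4}

A3: legal
B3: violates R4
C4: legal
D4: violates R4
E4: violates R2
F4: violates R3
G4: violates R3,R4,R7
A4: violates R2,R3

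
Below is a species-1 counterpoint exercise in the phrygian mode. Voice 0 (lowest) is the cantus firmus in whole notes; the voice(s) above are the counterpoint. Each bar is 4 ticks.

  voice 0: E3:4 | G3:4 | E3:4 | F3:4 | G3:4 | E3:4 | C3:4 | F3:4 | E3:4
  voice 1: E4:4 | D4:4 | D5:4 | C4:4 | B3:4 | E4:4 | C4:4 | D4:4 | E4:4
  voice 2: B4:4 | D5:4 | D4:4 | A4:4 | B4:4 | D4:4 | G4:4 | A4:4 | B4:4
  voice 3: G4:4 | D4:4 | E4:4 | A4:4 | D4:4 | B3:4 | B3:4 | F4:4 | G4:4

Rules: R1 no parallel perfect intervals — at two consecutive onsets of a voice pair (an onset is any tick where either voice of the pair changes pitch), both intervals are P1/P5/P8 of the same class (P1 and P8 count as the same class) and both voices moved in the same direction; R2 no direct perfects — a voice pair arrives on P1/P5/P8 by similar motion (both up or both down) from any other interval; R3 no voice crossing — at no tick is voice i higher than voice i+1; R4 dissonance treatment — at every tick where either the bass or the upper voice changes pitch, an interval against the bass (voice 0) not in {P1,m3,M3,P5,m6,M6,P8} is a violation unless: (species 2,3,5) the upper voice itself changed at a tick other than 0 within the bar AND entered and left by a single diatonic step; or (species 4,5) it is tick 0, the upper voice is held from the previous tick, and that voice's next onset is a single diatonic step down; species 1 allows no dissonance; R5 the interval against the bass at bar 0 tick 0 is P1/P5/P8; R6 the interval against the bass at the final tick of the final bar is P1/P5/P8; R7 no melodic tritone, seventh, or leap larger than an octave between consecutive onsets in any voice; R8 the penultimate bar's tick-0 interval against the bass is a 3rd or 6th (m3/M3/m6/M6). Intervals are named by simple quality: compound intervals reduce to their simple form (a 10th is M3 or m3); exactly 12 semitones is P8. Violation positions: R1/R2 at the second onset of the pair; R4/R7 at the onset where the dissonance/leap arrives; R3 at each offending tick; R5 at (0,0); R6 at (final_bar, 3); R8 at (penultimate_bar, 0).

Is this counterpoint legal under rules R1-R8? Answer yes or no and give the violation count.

bar 0: v0=E3 v1=E4 v2=B4 v3=G4 (m3)
bar 1: v0=G3 v1=D4 v2=D5 v3=D4 (P5)
bar 2: v0=E3 v1=D5 v2=D4 v3=E4 (P8)
bar 3: v0=F3 v1=C4 v2=A4 v3=A4 (M3)
bar 4: v0=G3 v1=B3 v2=B4 v3=D4 (P5)
bar 5: v0=E3 v1=E4 v2=D4 v3=B3 (P5)
bar 6: v0=C3 v1=C4 v2=G4 v3=B3 (M7)
bar 7: v0=F3 v1=D4 v2=A4 v3=F4 (P8)
bar 8: v0=E3 v1=E4 v2=B4 v3=G4 (m3)
  R3 @ bar0.0: B4 above G4
  R5 @ bar0.0: opens on m3
  R3 @ bar0.1: B4 above G4
  R3 @ bar0.2: B4 above G4
  R3 @ bar0.3: B4 above G4
  R1 @ bar1.0: E3/B4 P5 -> G3/D5 P5 similar
  R2 @ bar1.0: E4/G4 m3 -> D4/D4 P1 similar
  R3 @ bar1.0: D5 above D4
  R3 @ bar1.1: D5 above D4
  R3 @ bar1.2: D5 above D4
  R3 @ bar1.3: D5 above D4
  R3 @ bar2.0: D5 above D4
  R4 @ bar2.0: E3/D5 m7 untreated
  R4 @ bar2.0: E3/D4 m7 untreated
  R3 @ bar2.1: D5 above D4
  R3 @ bar2.2: D5 above D4
  R3 @ bar2.3: D5 above D4
  R2 @ bar3.0: D4/E4 M2 -> A4/A4 P1 similar
  R7 @ bar3.0: D5->C4 leap 14st
  R3 @ bar4.0: B4 above D4
  R3 @ bar4.1: B4 above D4
  R3 @ bar4.2: B4 above D4
  R3 @ bar4.3: B4 above D4
  R1 @ bar5.0: G3/D4 P5 -> E3/B3 P5 similar
  R3 @ bar5.0: E4 above D4
  R3 @ bar5.0: D4 above B3
  R4 @ bar5.0: E3/D4 m7 untreated
  R3 @ bar5.1: E4 above D4
  R3 @ bar5.1: D4 above B3
  R3 @ bar5.2: E4 above D4
  R3 @ bar5.2: D4 above B3
  R3 @ bar5.3: E4 above D4
  R3 @ bar5.3: D4 above B3
  R1 @ bar6.0: E3/E4 P8 -> C3/C4 P8 similar
  R3 @ bar6.0: G4 above B3
  R4 @ bar6.0: C3/B3 M7 untreated
  R3 @ bar6.1: G4 above B3
  R3 @ bar6.2: G4 above B3
  R3 @ bar6.3: G4 above B3
  R1 @ bar7.0: C4/G4 P5 -> D4/A4 P5 similar
  R2 @ bar7.0: C3/B3 M7 -> F3/F4 P8 similar
  R3 @ bar7.0: A4 above F4
  R7 @ bar7.0: B3->F4 leap 6st
  R8 @ bar7.0: penult P8 not 3rd/6th
  R3 @ bar7.1: A4 above F4
  R3 @ bar7.2: A4 above F4
  R3 @ bar7.3: A4 above F4
  R1 @ bar8.0: D4/A4 P5 -> E4/B4 P5 similar
  R3 @ bar8.0: B4 above G4
  R3 @ bar8.1: B4 above G4
  R3 @ bar8.2: B4 above G4
  R3 @ bar8.3: B4 above G4
  R6 @ bar8.3: closes on m3

No (53 violations)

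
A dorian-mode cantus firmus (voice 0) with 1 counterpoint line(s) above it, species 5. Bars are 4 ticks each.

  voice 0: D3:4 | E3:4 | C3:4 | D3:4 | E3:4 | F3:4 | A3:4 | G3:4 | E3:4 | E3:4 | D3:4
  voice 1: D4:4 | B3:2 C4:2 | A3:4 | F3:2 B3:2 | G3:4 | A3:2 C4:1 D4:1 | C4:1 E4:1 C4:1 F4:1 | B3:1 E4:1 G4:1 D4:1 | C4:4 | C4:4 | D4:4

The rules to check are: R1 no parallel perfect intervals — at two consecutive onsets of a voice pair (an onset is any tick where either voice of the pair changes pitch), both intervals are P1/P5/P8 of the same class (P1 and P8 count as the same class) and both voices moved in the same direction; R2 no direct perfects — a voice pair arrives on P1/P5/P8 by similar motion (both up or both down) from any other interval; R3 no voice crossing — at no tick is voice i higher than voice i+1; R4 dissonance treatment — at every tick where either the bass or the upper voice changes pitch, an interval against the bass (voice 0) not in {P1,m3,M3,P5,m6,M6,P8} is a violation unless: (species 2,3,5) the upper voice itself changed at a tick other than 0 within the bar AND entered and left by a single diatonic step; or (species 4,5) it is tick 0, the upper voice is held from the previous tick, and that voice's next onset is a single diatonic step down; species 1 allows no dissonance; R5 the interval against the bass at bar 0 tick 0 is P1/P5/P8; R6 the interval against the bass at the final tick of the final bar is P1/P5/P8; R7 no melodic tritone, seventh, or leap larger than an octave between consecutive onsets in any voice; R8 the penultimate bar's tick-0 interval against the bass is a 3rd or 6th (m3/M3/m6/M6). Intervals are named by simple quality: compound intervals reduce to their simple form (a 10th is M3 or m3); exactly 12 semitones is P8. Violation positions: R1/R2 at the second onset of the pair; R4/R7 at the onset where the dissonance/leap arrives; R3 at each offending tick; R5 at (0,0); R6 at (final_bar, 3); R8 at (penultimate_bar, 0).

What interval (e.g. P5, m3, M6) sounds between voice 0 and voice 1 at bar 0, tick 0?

P8

voice 0=D3 voice 1=D4 -> P8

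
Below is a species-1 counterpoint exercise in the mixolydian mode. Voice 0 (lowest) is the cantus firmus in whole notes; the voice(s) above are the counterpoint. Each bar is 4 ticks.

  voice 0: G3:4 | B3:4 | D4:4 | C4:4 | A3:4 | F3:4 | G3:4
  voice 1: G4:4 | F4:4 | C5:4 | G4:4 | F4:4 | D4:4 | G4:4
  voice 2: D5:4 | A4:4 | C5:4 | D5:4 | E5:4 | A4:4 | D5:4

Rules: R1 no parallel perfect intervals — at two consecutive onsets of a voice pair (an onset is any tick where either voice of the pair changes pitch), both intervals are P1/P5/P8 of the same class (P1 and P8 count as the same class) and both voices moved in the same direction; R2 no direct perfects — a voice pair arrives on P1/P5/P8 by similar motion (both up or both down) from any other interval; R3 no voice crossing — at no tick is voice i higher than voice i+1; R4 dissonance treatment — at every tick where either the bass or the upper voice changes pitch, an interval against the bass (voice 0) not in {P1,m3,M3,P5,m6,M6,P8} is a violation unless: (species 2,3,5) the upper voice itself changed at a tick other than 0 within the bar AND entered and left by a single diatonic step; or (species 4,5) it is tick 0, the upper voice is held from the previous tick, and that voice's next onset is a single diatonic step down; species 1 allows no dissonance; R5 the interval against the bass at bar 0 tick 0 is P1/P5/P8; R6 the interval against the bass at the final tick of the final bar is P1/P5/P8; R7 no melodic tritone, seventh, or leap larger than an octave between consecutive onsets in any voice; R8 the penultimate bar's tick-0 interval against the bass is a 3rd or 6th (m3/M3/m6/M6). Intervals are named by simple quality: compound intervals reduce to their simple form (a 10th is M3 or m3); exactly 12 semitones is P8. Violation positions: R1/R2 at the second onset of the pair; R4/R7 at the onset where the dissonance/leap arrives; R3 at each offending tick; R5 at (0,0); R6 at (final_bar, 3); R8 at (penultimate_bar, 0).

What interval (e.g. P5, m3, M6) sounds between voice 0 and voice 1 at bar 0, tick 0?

P8

voice 0=G3 voice 1=G4 -> P8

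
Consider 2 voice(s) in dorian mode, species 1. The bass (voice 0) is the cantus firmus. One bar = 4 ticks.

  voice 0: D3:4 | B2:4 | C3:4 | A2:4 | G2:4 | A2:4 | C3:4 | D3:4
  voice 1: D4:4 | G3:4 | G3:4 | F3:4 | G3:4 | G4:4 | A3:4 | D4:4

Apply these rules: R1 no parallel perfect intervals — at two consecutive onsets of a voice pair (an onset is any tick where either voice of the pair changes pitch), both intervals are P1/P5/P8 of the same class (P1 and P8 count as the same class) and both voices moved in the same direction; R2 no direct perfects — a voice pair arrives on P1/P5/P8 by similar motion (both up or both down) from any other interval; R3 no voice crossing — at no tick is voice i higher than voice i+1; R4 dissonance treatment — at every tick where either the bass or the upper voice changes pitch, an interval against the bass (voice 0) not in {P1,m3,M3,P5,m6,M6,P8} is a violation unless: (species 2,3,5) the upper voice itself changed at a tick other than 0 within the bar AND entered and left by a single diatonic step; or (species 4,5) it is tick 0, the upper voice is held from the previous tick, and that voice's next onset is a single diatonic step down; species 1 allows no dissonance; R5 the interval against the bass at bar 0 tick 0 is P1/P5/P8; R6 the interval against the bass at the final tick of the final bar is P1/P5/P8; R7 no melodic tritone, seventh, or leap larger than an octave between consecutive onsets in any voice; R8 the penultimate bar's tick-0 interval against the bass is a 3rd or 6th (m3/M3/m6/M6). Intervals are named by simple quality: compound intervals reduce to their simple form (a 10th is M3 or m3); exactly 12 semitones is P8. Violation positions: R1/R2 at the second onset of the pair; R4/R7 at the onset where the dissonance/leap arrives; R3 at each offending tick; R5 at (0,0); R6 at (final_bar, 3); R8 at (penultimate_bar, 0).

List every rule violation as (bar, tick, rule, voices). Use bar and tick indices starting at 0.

bar 0: v0=D3 v1=D4 downbeat P8
bar 1: v0=B2 v1=G3 downbeat m6
bar 2: v0=C3 v1=G3 downbeat P5
bar 3: v0=A2 v1=F3 downbeat m6
bar 4: v0=G2 v1=G3 downbeat P8
bar 5: v0=A2 v1=G4 downbeat m7
bar 6: v0=C3 v1=A3 downbeat M6
bar 7: v0=D3 v1=D4 downbeat P8
  -> R4 @ bar 5 tick 0 v(0, 1): A2/G4 m7 untreated
  -> R7 @ bar 6 tick 0 v(1,): G4->A3 leap 10st
  -> R2 @ bar 7 tick 0 v(0, 1): C3/A3 M6 -> D3/D4 P8 similar

(5, 0, R4, (0, 1))
(6, 0, R7, (1,))
(7, 0, R2, (0, 1))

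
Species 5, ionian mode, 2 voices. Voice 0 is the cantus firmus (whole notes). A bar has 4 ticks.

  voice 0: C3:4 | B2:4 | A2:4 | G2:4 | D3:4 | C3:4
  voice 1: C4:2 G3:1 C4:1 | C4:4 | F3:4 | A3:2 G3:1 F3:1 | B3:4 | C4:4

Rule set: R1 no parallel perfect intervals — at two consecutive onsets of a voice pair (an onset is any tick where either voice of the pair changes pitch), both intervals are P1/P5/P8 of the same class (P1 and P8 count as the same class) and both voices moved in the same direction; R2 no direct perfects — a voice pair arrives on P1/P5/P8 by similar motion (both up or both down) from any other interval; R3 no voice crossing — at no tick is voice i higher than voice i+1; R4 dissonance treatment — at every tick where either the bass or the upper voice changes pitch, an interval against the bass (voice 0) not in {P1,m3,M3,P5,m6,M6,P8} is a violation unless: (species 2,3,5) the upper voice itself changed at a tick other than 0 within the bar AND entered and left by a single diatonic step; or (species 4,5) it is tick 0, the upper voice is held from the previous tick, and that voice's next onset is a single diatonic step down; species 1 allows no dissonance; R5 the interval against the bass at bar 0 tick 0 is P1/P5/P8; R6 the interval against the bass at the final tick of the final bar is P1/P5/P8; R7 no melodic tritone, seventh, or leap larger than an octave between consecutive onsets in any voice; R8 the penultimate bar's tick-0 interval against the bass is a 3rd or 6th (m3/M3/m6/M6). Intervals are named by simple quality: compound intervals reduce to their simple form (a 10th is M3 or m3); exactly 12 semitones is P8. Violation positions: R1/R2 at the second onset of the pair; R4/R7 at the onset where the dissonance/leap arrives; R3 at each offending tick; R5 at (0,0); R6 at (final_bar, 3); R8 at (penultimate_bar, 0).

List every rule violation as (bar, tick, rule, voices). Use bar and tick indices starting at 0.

bar 0: v0=C3 v1=C4 downbeat P8
bar 1: v0=B2 v1=C4 downbeat m2
bar 2: v0=A2 v1=F3 downbeat m6
bar 3: v0=G2 v1=A3 downbeat M2
bar 4: v0=D3 v1=B3 downbeat M6
bar 5: v0=C3 v1=C4 downbeat P8
  -> R4 @ bar 1 tick 0 v(0, 1): B2/C4 m2 untreated
  -> R4 @ bar 3 tick 0 v(0, 1): G2/A3 M2 untreated
  -> R4 @ bar 3 tick 3 v(0, 1): G2/F3 m7 untreated
  -> R7 @ bar 4 tick 0 v(1,): F3->B3 leap 6st

(1, 0, R4, (0, 1))
(3, 0, R4, (0, 1))
(3, 3, R4, (0, 1))
(4, 0, R7, (1,))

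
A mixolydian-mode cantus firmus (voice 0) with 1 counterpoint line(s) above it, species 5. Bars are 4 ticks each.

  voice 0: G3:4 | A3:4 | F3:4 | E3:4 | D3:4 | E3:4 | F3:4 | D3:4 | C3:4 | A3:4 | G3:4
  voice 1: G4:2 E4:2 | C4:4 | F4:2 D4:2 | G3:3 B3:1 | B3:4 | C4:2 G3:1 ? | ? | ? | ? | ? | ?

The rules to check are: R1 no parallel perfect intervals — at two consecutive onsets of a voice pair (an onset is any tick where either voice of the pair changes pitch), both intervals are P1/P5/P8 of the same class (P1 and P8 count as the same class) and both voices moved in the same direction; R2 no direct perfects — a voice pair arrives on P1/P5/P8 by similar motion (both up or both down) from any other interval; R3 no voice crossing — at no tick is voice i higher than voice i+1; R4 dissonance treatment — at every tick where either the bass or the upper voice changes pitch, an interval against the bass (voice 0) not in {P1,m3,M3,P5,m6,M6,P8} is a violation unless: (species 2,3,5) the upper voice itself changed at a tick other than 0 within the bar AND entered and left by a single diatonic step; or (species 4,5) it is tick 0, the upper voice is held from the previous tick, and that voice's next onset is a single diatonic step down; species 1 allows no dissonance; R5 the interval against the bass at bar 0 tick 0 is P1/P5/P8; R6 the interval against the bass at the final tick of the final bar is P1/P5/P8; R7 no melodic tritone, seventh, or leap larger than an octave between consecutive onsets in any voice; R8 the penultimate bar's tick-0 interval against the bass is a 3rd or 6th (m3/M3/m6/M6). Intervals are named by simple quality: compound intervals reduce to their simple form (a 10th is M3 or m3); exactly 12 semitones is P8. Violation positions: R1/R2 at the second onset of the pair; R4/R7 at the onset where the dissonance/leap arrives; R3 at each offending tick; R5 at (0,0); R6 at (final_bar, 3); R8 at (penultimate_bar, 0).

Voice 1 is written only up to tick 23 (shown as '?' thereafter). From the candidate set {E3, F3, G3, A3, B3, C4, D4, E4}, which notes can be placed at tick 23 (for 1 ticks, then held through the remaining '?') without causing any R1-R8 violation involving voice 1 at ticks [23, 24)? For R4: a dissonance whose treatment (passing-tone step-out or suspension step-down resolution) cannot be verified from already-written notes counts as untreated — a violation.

{B3, C4, E3, E4, G3}

E3: legal
F3: violates R4
G3: legal
A3: violates R4
B3: legal
C4: legal
D4: violates R4
E4: legal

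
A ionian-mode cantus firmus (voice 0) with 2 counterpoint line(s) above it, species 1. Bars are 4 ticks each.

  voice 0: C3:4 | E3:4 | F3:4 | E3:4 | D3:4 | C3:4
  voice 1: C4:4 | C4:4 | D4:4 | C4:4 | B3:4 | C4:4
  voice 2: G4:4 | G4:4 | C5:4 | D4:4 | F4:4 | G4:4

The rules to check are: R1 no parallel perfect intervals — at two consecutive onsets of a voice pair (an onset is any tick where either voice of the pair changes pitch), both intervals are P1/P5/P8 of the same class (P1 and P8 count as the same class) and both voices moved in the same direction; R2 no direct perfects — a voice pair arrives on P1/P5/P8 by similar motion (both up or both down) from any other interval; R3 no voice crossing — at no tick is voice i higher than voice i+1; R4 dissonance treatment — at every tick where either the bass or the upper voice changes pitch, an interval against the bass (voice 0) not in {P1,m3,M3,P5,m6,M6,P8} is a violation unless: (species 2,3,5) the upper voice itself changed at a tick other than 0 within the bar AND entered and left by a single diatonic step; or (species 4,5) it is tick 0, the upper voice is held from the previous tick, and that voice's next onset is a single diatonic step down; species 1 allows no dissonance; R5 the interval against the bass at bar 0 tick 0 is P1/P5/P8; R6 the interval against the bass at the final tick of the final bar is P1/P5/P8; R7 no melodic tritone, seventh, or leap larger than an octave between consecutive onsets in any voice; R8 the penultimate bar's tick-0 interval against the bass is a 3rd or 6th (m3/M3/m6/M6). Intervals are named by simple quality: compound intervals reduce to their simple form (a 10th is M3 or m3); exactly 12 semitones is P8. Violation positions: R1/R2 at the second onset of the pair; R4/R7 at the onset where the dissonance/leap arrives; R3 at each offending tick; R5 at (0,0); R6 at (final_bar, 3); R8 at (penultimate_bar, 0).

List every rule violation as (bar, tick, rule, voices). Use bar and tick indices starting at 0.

(2, 0, R2, (0, 2))
(3, 0, R4, (0, 2))
(3, 0, R7, (2,))
(5, 0, R2, (1, 2))

bar 0: v0=C3 v1=C4 v2=G4 downbeat P5
bar 1: v0=E3 v1=C4 v2=G4 downbeat m3
bar 2: v0=F3 v1=D4 v2=C5 downbeat P5
bar 3: v0=E3 v1=C4 v2=D4 downbeat m7
bar 4: v0=D3 v1=B3 v2=F4 downbeat m3
bar 5: v0=C3 v1=C4 v2=G4 downbeat P5
  -> R2 @ bar 2 tick 0 v(0, 2): E3/G4 m3 -> F3/C5 P5 similar
  -> R4 @ bar 3 tick 0 v(0, 2): E3/D4 m7 untreated
  -> R7 @ bar 3 tick 0 v(2,): C5->D4 leap 10st
  -> R2 @ bar 5 tick 0 v(1, 2): B3/F4 TT -> C4/G4 P5 similar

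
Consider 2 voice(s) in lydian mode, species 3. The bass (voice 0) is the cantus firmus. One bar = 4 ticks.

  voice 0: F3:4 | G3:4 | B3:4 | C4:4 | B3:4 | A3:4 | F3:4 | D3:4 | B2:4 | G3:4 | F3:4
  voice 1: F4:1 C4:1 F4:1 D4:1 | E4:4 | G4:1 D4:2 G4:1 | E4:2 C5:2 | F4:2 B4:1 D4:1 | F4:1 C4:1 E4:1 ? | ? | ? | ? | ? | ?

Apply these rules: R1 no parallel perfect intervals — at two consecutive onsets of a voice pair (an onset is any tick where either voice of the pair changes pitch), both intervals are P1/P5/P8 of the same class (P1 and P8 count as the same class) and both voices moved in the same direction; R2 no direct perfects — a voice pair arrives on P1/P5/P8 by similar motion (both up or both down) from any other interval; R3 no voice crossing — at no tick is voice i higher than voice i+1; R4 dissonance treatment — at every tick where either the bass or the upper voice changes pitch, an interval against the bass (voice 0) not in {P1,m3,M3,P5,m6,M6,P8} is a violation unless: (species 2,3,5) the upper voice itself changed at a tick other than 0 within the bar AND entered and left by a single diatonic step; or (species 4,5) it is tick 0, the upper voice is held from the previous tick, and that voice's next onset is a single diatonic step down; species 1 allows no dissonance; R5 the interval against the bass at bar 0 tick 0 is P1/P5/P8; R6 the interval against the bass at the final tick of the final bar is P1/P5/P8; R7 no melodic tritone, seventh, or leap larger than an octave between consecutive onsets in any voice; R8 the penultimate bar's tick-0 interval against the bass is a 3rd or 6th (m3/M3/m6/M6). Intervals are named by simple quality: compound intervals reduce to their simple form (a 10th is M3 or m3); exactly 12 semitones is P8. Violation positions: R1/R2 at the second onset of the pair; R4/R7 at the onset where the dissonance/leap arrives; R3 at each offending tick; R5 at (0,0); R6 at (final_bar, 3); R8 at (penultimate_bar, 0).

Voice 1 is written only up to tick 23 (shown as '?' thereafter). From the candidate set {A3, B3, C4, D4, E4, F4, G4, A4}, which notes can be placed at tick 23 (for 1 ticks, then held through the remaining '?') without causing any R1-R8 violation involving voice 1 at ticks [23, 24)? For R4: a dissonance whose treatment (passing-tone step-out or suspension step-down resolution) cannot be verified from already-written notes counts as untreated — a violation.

{A3, A4, C4, E4, F4}

A3: legal
B3: violates R4
C4: legal
D4: violates R4
E4: legal
F4: legal
G4: violates R4
A4: legal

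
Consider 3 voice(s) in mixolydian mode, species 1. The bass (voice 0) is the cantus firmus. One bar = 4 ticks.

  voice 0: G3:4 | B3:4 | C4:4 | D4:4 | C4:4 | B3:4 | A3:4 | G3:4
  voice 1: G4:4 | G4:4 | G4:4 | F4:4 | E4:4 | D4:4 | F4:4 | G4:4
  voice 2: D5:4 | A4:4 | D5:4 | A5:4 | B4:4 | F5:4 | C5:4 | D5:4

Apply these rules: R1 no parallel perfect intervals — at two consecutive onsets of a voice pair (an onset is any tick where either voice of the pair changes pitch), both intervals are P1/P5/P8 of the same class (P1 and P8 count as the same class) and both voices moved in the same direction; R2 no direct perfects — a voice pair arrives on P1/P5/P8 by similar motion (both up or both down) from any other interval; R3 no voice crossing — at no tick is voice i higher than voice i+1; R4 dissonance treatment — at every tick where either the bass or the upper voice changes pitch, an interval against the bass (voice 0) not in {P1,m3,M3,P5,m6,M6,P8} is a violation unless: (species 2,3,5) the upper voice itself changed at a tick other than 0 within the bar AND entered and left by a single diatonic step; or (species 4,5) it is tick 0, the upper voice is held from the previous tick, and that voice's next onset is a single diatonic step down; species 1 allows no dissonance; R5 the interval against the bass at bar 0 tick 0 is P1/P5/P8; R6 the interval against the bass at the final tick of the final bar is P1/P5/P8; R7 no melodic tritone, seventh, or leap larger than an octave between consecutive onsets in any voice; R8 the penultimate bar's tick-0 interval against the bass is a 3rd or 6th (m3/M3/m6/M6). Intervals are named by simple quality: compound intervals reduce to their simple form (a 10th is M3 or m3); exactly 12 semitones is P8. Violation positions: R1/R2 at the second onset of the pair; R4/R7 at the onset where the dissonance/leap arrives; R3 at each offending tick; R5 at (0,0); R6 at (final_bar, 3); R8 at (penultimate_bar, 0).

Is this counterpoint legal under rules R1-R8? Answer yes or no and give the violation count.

bar 0: v0=G3 v1=G4 v2=D5 (P5)
bar 1: v0=B3 v1=G4 v2=A4 (m7)
bar 2: v0=C4 v1=G4 v2=D5 (M2)
bar 3: v0=D4 v1=F4 v2=A5 (P5)
bar 4: v0=C4 v1=E4 v2=B4 (M7)
bar 5: v0=B3 v1=D4 v2=F5 (TT)
bar 6: v0=A3 v1=F4 v2=C5 (m3)
bar 7: v0=G3 v1=G4 v2=D5 (P5)
  R4 @ bar1.0: B3/A4 m7 untreated
  R4 @ bar2.0: C4/D5 M2 untreated
  R2 @ bar3.0: C4/D5 M2 -> D4/A5 P5 similar
  R2 @ bar4.0: F4/A5 M3 -> E4/B4 P5 similar
  R4 @ bar4.0: C4/B4 M7 untreated
  R7 @ bar4.0: A5->B4 leap 10st
  R4 @ bar5.0: B3/F5 TT untreated
  R7 @ bar5.0: B4->F5 leap 6st
  R1 @ bar7.0: F4/C5 P5 -> G4/D5 P5 similar

No (9 violations)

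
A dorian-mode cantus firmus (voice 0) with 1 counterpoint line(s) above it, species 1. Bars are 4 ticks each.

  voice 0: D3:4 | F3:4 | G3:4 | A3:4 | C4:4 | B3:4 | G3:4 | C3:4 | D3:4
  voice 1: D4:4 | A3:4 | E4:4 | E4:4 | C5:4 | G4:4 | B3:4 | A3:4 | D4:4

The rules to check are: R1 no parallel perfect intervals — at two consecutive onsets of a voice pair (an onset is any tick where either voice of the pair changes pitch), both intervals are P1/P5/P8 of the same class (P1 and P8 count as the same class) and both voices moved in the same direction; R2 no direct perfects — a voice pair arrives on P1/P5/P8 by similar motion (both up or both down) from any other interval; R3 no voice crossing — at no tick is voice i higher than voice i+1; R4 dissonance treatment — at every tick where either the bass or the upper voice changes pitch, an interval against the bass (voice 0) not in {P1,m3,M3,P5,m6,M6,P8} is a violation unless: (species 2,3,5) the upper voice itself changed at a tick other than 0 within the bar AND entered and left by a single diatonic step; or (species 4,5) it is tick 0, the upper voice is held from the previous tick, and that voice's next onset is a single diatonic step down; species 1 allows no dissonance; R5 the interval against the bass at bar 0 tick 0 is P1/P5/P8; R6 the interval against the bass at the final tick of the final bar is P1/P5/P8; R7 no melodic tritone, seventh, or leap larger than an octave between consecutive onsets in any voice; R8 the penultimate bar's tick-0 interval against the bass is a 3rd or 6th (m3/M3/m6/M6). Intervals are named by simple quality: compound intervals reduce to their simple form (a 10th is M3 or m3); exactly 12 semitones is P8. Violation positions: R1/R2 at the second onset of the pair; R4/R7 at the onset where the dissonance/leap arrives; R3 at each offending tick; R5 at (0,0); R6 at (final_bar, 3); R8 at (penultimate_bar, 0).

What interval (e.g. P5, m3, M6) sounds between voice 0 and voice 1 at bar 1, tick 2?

M3

voice 0=F3 voice 1=A3 -> M3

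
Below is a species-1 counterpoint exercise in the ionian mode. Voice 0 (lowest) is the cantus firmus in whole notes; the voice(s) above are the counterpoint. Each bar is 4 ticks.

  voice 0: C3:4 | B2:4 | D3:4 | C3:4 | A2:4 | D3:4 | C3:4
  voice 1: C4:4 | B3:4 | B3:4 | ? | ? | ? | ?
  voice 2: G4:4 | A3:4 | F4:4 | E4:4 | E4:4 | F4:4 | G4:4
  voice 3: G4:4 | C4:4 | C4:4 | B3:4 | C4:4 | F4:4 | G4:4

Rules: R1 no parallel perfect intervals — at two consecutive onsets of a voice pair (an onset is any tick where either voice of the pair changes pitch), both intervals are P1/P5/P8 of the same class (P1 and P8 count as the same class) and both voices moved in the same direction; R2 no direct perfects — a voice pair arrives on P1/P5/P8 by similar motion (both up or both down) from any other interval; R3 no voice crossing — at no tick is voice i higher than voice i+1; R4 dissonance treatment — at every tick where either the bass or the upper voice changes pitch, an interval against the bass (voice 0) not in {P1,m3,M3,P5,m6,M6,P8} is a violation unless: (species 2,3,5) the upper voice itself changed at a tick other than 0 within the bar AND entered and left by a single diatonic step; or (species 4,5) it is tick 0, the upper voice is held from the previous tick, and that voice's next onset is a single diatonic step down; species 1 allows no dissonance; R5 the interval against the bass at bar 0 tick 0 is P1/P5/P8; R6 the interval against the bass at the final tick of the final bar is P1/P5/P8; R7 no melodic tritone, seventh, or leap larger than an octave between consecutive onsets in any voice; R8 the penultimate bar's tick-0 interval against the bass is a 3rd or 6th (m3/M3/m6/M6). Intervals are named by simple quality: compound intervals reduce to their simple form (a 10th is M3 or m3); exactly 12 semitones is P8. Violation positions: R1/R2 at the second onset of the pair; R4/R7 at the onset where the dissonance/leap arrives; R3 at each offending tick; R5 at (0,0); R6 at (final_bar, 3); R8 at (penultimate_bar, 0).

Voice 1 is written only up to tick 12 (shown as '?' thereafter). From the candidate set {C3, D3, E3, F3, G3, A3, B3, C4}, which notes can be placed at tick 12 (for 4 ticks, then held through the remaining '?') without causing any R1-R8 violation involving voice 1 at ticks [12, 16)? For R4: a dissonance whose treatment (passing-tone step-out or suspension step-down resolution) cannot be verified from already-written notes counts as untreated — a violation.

C3: violates R2,R7
D3: violates R4
E3: violates R2
F3: violates R4,R7
G3: violates R2
A3: violates R2
B3: violates R4
C4: legal

{C4}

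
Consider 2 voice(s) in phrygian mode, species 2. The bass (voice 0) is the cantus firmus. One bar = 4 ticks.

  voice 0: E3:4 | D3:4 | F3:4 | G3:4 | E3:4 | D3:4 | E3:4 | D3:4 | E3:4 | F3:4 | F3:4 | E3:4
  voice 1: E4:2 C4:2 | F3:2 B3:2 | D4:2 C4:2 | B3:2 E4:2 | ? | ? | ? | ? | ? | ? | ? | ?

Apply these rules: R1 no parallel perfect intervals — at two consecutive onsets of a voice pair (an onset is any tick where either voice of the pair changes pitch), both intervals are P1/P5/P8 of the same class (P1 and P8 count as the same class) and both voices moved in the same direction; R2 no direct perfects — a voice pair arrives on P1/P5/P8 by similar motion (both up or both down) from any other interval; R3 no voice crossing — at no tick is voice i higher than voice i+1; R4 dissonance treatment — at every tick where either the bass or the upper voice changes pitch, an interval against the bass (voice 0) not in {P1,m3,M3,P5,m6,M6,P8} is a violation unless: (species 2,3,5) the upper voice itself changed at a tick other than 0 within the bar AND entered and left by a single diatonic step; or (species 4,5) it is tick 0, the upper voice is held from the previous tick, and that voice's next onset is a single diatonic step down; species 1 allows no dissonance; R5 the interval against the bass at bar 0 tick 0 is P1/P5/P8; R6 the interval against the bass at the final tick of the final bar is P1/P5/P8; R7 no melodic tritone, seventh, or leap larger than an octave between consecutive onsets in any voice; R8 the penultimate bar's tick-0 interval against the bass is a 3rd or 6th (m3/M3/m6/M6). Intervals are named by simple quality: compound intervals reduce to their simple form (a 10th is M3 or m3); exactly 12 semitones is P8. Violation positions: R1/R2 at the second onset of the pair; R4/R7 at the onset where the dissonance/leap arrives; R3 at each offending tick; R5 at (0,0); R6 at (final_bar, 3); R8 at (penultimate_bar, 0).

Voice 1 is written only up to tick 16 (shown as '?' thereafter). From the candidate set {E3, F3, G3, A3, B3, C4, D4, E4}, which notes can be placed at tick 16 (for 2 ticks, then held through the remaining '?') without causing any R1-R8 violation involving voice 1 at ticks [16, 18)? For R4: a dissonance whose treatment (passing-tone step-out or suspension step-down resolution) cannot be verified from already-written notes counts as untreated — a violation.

E3: violates R2
F3: violates R4,R7
G3: legal
A3: violates R4
B3: violates R2
C4: legal
D4: violates R4
E4: legal

{C4, E4, G3}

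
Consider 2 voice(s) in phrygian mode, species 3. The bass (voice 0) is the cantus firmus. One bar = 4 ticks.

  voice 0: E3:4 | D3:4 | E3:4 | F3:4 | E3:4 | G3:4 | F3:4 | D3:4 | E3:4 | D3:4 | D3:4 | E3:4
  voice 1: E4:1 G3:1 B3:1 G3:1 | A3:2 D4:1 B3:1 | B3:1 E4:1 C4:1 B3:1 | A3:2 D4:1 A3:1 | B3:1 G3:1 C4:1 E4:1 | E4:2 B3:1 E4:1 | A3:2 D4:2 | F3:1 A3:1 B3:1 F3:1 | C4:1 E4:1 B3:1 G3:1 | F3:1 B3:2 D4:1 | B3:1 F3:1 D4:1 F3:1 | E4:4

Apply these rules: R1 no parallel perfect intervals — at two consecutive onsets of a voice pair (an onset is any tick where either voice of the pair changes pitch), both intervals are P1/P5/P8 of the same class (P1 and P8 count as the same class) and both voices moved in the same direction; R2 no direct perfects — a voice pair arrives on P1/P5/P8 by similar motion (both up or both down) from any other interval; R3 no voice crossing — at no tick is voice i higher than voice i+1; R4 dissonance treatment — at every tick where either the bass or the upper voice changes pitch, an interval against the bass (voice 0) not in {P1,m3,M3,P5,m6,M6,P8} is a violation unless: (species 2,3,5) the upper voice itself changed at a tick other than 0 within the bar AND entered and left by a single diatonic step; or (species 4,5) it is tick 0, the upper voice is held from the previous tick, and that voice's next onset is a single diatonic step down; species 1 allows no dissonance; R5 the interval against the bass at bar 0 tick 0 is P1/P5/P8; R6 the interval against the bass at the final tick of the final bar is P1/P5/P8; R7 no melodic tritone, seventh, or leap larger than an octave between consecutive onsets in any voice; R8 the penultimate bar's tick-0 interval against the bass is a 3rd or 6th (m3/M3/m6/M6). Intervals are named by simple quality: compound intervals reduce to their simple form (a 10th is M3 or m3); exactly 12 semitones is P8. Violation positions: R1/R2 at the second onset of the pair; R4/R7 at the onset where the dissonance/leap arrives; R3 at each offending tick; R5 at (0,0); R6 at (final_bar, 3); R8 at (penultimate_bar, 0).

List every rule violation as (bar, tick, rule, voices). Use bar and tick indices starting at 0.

(7, 3, R7, (1,))
(9, 1, R7, (1,))
(10, 1, R7, (1,))
(11, 0, R2, (0, 1))
(11, 0, R7, (1,))

bar 0: v0=E3 v1=E4 downbeat P8
bar 1: v0=D3 v1=A3 downbeat P5
bar 2: v0=E3 v1=B3 downbeat P5
bar 3: v0=F3 v1=A3 downbeat M3
bar 4: v0=E3 v1=B3 downbeat P5
bar 5: v0=G3 v1=E4 downbeat M6
bar 6: v0=F3 v1=A3 downbeat M3
bar 7: v0=D3 v1=F3 downbeat m3
bar 8: v0=E3 v1=C4 downbeat m6
bar 9: v0=D3 v1=F3 downbeat m3
bar 10: v0=D3 v1=B3 downbeat M6
bar 11: v0=E3 v1=E4 downbeat P8
  -> R7 @ bar 7 tick 3 v(1,): B3->F3 leap 6st
  -> R7 @ bar 9 tick 1 v(1,): F3->B3 leap 6st
  -> R7 @ bar 10 tick 1 v(1,): B3->F3 leap 6st
  -> R2 @ bar 11 tick 0 v(0, 1): D3/F3 m3 -> E3/E4 P8 similar
  -> R7 @ bar 11 tick 0 v(1,): F3->E4 leap 11st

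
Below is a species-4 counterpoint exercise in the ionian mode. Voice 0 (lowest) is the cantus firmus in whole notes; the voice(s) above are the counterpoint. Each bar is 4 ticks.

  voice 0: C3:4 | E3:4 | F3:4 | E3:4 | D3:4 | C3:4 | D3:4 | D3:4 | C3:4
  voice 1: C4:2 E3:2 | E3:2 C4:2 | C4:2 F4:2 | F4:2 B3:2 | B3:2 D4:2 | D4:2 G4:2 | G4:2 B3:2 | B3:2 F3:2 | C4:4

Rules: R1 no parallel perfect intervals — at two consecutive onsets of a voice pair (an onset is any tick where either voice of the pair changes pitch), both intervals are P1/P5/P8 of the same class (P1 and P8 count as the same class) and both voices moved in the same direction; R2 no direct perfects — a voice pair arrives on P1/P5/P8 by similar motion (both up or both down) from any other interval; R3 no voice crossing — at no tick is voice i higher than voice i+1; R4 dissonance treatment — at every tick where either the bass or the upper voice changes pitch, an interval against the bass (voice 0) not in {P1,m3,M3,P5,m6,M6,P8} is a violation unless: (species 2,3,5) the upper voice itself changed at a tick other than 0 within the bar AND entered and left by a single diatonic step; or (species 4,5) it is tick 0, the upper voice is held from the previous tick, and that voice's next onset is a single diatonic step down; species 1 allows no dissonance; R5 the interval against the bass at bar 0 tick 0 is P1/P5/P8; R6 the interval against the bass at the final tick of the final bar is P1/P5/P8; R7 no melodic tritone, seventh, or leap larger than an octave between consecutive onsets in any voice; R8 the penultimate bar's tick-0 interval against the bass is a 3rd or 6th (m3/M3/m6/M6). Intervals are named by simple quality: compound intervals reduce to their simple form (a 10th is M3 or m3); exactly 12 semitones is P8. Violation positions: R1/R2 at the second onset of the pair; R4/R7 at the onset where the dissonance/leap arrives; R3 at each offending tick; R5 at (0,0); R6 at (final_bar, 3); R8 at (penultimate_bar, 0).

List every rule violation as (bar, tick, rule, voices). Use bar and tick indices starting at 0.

(3, 0, R4, (0, 1))
(3, 2, R7, (1,))
(5, 0, R4, (0, 1))
(6, 0, R4, (0, 1))
(7, 2, R7, (1,))

bar 0: v0=C3 v1=C4 downbeat P8
bar 1: v0=E3 v1=E3 downbeat P1
bar 2: v0=F3 v1=C4 downbeat P5
bar 3: v0=E3 v1=F4 downbeat m2
bar 4: v0=D3 v1=B3 downbeat M6
bar 5: v0=C3 v1=D4 downbeat M2
bar 6: v0=D3 v1=G4 downbeat P4
bar 7: v0=D3 v1=B3 downbeat M6
bar 8: v0=C3 v1=C4 downbeat P8
  -> R4 @ bar 3 tick 0 v(0, 1): E3/F4 m2 untreated
  -> R7 @ bar 3 tick 2 v(1,): F4->B3 leap 6st
  -> R4 @ bar 5 tick 0 v(0, 1): C3/D4 M2 untreated
  -> R4 @ bar 6 tick 0 v(0, 1): D3/G4 P4 untreated
  -> R7 @ bar 7 tick 2 v(1,): B3->F3 leap 6st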